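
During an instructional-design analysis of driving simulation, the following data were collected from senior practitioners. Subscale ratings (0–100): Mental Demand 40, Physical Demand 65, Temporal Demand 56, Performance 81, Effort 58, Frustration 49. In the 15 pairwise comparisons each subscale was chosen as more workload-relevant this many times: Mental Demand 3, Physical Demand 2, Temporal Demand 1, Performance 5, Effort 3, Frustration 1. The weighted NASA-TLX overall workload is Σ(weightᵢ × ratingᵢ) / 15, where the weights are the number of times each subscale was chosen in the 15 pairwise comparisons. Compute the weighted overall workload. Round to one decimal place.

The tallies are the weights (they sum to 15).
Weighted sum = 3·40 + 2·65 + 1·56 + 5·81 + 3·58 + 1·49
            = 120 + 130 + 56 + 405 + 174 + 49 = 934.
Overall workload = 934 / 15 = 62.2667 ≈ 62.3.

62.3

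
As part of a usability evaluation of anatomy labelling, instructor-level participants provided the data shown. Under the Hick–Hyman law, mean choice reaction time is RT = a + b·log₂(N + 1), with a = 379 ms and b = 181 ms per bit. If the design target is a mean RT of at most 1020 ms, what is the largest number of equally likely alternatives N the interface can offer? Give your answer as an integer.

Set 379 + 181·log₂(N + 1) ≤ 1020.
log₂(N + 1) ≤ (1020 − 379) / 181 = 3.5414.
N + 1 ≤ 2^3.5414 = 11.6431.
N ≤ 10.6431, so the largest integer N is 10.

10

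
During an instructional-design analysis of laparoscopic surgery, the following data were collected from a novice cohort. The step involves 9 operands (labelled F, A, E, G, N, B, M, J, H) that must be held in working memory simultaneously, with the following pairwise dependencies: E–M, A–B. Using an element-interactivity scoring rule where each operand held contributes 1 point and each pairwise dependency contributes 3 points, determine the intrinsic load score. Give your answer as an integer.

15

Count of operands held simultaneously: 9.
Count of pairwise dependencies listed: 2.
Element contribution: 9 × 1 = 9.
Interaction contribution: 2 × 3 = 6.
Intrinsic load = 9 + 6 = 15.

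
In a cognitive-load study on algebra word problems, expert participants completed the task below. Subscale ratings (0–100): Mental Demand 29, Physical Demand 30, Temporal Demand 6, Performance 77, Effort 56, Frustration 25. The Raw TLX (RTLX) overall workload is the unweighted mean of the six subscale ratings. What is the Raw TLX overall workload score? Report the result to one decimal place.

Sum of ratings = 29 + 30 + 6 + 77 + 56 + 25 = 223.
RTLX = 223 / 6 = 37.1667 ≈ 37.2.

37.2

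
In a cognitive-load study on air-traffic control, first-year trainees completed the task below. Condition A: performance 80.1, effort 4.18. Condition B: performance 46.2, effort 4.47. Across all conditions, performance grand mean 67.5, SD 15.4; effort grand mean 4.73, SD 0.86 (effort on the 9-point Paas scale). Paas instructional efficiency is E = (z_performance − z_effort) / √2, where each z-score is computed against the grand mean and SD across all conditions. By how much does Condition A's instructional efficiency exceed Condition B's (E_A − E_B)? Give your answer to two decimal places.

Condition A: z_P = (80.1 − 67.5)/15.4 = 0.8182; z_E = (4.18 − 4.73)/0.86 = -0.6395; E_A = (0.8182 − (-0.6395))/√2 = 1.0307.
Condition B: z_P = (46.2 − 67.5)/15.4 = -1.3831; z_E = (4.47 − 4.73)/0.86 = -0.3023; E_B = (-1.3831 − (-0.3023))/√2 = -0.7642.
E_A − E_B = 1.0307 − (-0.7642) = 1.7949 ≈ 1.79.

1.79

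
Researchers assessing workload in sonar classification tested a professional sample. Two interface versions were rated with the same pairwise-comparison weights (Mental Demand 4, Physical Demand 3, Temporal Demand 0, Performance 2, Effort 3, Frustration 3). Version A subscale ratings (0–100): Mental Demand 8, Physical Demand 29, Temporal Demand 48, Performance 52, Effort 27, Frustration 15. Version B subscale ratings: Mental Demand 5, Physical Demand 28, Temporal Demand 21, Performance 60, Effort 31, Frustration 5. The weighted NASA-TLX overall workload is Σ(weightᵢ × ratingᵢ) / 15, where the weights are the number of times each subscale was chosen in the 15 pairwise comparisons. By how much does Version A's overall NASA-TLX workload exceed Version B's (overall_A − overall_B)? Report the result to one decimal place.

1.1

Version A weighted sum = 4·8 + 3·29 + 0·48 + 2·52 + 3·27 + 3·15 = 32 + 87 + 0 + 104 + 81 + 45 = 349; overall_A = 349/15 = 23.2667.
Version B weighted sum = 4·5 + 3·28 + 0·21 + 2·60 + 3·31 + 3·5 = 20 + 84 + 0 + 120 + 93 + 15 = 332; overall_B = 332/15 = 22.1333.
Difference = 23.2667 − 22.1333 = 1.1334 ≈ 1.1.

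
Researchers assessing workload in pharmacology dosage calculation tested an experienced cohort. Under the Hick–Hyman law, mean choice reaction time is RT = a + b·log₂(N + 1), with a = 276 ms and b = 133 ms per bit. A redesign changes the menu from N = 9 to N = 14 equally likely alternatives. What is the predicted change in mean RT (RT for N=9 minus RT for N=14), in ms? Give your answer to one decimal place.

RT(9) = 276 + 133·log₂(10) = 276 + 133·3.3219 = 717.8127 ms.
RT(14) = 276 + 133·log₂(15) = 276 + 133·3.9069 = 795.6177 ms.
Difference = 717.8127 − 795.6177 = -77.8050 ≈ -77.8 ms.

-77.8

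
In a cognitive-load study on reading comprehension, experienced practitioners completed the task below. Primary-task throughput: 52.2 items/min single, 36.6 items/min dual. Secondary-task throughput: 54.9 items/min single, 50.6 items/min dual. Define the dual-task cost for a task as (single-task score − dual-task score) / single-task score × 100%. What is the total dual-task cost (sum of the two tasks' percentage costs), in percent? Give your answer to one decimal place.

Primary cost = (52.2 − 36.6) / 52.2 × 100% = 29.8851%.
Secondary cost = (54.9 − 50.6) / 54.9 × 100% = 7.8324%.
Total = 29.8851% + 7.8324% = 37.7175% ≈ 37.7%.

37.7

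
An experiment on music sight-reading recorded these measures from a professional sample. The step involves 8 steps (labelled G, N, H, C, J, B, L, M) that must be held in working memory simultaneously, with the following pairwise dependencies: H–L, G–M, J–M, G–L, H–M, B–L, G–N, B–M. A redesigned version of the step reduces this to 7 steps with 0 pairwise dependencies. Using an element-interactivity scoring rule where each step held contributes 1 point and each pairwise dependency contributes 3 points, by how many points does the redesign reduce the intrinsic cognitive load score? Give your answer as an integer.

Original: 8 × 1 + 8 × 3 = 8 + 24 = 32.
Redesigned: 7 × 1 + 0 × 3 = 7 + 0 = 7.
Reduction = 32 − 7 = 25.

25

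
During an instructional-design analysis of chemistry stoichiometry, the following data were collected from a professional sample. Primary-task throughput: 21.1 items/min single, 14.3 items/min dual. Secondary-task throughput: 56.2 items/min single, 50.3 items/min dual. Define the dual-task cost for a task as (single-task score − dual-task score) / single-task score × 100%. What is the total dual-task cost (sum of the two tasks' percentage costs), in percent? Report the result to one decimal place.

Primary cost = (21.1 − 14.3) / 21.1 × 100% = 32.2275%.
Secondary cost = (56.2 − 50.3) / 56.2 × 100% = 10.4982%.
Total = 32.2275% + 10.4982% = 42.7257% ≈ 42.7%.

42.7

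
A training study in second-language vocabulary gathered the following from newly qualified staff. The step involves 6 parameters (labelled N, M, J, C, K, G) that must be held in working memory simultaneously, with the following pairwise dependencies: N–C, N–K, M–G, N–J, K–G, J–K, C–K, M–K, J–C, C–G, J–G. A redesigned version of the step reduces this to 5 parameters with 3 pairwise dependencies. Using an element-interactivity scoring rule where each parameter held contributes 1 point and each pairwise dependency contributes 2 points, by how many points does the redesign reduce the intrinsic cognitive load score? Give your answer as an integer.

Original: 6 × 1 + 11 × 2 = 6 + 22 = 28.
Redesigned: 5 × 1 + 3 × 2 = 5 + 6 = 11.
Reduction = 28 − 11 = 17.

17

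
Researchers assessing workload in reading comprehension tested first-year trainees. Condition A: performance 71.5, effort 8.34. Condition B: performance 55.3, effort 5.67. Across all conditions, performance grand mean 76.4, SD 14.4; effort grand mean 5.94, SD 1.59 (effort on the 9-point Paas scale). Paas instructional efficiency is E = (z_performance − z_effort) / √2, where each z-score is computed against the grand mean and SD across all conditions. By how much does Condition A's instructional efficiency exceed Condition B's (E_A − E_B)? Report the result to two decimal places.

-0.39

Condition A: z_P = (71.5 − 76.4)/14.4 = -0.3403; z_E = (8.34 − 5.94)/1.59 = 1.5094; E_A = (-0.3403 − 1.5094)/√2 = -1.3079.
Condition B: z_P = (55.3 − 76.4)/14.4 = -1.4653; z_E = (5.67 − 5.94)/1.59 = -0.1698; E_B = (-1.4653 − (-0.1698))/√2 = -0.9161.
E_A − E_B = -1.3079 − (-0.9161) = -0.3918 ≈ -0.39.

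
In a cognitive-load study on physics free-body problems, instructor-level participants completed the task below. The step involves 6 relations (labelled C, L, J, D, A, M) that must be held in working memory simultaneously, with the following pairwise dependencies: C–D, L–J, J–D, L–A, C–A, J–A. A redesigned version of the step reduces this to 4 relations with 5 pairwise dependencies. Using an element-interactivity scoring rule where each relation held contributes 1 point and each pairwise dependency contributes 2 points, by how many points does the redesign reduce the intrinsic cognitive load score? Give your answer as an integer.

Original: 6 × 1 + 6 × 2 = 6 + 12 = 18.
Redesigned: 4 × 1 + 5 × 2 = 4 + 10 = 14.
Reduction = 18 − 14 = 4.

4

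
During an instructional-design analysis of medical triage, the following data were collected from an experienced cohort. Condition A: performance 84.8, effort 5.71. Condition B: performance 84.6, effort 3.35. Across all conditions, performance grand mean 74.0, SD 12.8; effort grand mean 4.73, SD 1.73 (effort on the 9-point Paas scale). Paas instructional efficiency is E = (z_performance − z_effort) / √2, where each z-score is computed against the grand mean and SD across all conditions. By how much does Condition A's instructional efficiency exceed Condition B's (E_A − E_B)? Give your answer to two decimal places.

Condition A: z_P = (84.8 − 74.0)/12.8 = 0.8437; z_E = (5.71 − 4.73)/1.73 = 0.5665; E_A = (0.8437 − 0.5665)/√2 = 0.1960.
Condition B: z_P = (84.6 − 74.0)/12.8 = 0.8281; z_E = (3.35 − 4.73)/1.73 = -0.7977; E_B = (0.8281 − (-0.7977))/√2 = 1.1496.
E_A − E_B = 0.1960 − 1.1496 = -0.9536 ≈ -0.95.

-0.95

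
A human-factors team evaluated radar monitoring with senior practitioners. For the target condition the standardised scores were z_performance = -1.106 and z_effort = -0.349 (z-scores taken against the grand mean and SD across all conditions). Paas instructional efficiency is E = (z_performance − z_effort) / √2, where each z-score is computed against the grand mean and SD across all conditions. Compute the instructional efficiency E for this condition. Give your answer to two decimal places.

z_P − z_E = -1.106 − (-0.349) = -0.7570.
E = -0.7570 / √2 = -0.7570 / 1.41421 = -0.5353 ≈ -0.54.

-0.54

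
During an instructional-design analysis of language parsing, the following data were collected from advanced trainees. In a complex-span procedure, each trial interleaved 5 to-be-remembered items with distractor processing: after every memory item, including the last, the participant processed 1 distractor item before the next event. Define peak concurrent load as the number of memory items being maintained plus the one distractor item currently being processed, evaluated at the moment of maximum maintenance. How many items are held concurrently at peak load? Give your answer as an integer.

6

Maintenance is greatest during the distractor(s) after memory item 5: all 5 memory items are being held.
One distractor item is concurrently being processed.
Peak concurrent load = 5 + 1 = 6 items.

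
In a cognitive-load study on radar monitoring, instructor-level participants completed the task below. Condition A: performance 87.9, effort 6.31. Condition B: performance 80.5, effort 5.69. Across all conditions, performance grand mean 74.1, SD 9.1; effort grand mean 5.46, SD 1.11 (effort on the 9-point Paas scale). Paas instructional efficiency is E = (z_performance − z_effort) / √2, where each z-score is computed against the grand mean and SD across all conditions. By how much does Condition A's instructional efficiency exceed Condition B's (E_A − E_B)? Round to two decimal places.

0.18

Condition A: z_P = (87.9 − 74.1)/9.1 = 1.5165; z_E = (6.31 − 5.46)/1.11 = 0.7658; E_A = (1.5165 − 0.7658)/√2 = 0.5308.
Condition B: z_P = (80.5 − 74.1)/9.1 = 0.7033; z_E = (5.69 − 5.46)/1.11 = 0.2072; E_B = (0.7033 − 0.2072)/√2 = 0.3508.
E_A − E_B = 0.5308 − 0.3508 = 0.1800 ≈ 0.18.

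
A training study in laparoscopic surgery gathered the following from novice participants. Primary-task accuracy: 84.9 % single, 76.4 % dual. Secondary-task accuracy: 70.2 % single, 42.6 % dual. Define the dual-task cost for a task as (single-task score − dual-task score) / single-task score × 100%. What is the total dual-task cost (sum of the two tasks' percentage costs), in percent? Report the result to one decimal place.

Primary cost = (84.9 − 76.4) / 84.9 × 100% = 10.0118%.
Secondary cost = (70.2 − 42.6) / 70.2 × 100% = 39.3162%.
Total = 10.0118% + 39.3162% = 49.3280% ≈ 49.3%.

49.3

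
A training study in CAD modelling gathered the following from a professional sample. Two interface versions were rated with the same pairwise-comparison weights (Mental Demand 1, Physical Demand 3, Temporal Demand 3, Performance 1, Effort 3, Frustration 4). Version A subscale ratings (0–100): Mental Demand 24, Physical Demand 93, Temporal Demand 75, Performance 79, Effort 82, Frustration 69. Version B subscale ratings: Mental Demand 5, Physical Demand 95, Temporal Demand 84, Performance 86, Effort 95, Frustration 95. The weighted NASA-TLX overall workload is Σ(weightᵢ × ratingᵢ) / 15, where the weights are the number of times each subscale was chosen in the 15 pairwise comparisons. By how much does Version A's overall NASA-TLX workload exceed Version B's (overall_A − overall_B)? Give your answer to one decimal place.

Version A weighted sum = 1·24 + 3·93 + 3·75 + 1·79 + 3·82 + 4·69 = 24 + 279 + 225 + 79 + 246 + 276 = 1129; overall_A = 1129/15 = 75.2667.
Version B weighted sum = 1·5 + 3·95 + 3·84 + 1·86 + 3·95 + 4·95 = 5 + 285 + 252 + 86 + 285 + 380 = 1293; overall_B = 1293/15 = 86.2000.
Difference = 75.2667 − 86.2000 = -10.9333 ≈ -10.9.

-10.9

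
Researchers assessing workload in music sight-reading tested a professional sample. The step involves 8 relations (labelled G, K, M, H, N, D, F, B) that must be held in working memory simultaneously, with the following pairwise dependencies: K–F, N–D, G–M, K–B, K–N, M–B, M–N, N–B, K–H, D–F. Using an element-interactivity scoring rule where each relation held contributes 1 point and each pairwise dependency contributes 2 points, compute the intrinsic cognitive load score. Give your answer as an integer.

28

Count of relations held simultaneously: 8.
Count of pairwise dependencies listed: 10.
Element contribution: 8 × 1 = 8.
Interaction contribution: 10 × 2 = 20.
Intrinsic load = 8 + 20 = 28.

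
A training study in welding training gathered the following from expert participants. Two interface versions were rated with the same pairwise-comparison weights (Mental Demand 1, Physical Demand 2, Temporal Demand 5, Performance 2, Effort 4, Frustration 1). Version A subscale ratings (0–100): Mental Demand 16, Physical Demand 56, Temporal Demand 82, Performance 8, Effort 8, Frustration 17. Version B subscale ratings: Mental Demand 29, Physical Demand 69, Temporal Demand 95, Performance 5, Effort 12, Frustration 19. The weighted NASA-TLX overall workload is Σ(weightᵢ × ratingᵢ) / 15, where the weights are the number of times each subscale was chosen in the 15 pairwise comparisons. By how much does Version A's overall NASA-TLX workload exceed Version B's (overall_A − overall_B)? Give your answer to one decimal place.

-7.7

Version A weighted sum = 1·16 + 2·56 + 5·82 + 2·8 + 4·8 + 1·17 = 16 + 112 + 410 + 16 + 32 + 17 = 603; overall_A = 603/15 = 40.2000.
Version B weighted sum = 1·29 + 2·69 + 5·95 + 2·5 + 4·12 + 1·19 = 29 + 138 + 475 + 10 + 48 + 19 = 719; overall_B = 719/15 = 47.9333.
Difference = 40.2000 − 47.9333 = -7.7333 ≈ -7.7.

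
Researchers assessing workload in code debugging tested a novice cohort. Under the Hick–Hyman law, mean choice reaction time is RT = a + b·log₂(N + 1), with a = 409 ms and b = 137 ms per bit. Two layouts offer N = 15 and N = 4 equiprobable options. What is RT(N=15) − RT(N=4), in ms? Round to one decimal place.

229.9

RT(15) = 409 + 137·log₂(16) = 409 + 137·4.0000 = 957.0000 ms.
RT(4) = 409 + 137·log₂(5) = 409 + 137·2.3219 = 727.1003 ms.
Difference = 957.0000 − 727.1003 = 229.8997 ≈ 229.9 ms.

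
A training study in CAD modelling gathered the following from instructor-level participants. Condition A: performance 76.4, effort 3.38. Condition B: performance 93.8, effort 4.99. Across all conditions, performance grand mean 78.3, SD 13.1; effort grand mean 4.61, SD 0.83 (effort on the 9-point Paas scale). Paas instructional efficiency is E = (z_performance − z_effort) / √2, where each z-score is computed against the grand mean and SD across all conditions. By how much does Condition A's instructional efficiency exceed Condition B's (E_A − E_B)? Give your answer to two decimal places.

0.43

Condition A: z_P = (76.4 − 78.3)/13.1 = -0.1450; z_E = (3.38 − 4.61)/0.83 = -1.4819; E_A = (-0.1450 − (-1.4819))/√2 = 0.9453.
Condition B: z_P = (93.8 − 78.3)/13.1 = 1.1832; z_E = (4.99 − 4.61)/0.83 = 0.4578; E_B = (1.1832 − 0.4578)/√2 = 0.5129.
E_A − E_B = 0.9453 − 0.5129 = 0.4324 ≈ 0.43.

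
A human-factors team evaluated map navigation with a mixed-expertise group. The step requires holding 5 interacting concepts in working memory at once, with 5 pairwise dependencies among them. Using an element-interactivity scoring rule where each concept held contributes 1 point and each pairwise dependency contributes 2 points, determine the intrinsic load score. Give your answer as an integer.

15

Element contribution: 5 × 1 = 5.
Interaction contribution: 5 × 2 = 10.
Intrinsic load = 5 + 10 = 15.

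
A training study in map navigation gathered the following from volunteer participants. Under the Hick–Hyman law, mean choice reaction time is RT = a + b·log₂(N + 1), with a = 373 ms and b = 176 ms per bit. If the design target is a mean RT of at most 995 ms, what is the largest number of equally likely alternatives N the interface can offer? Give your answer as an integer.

10

Set 373 + 176·log₂(N + 1) ≤ 995.
log₂(N + 1) ≤ (995 − 373) / 176 = 3.5341.
N + 1 ≤ 2^3.5341 = 11.5843.
N ≤ 10.5843, so the largest integer N is 10.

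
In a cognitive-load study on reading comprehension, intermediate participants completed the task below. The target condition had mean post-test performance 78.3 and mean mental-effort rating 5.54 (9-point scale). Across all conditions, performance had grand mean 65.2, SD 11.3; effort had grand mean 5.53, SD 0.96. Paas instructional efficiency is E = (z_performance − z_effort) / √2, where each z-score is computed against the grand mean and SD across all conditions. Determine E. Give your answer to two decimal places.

0.81

z_performance = (78.3 − 65.2) / 11.3 = 13.1000 / 11.3 = 1.1593.
z_effort = (5.54 − 5.53) / 0.96 = 0.0100 / 0.96 = 0.0104.
z_P − z_E = 1.1593 − 0.0104 = 1.1489.
E = 1.1489 / √2 = 1.1489 / 1.41421 = 0.8124 ≈ 0.81.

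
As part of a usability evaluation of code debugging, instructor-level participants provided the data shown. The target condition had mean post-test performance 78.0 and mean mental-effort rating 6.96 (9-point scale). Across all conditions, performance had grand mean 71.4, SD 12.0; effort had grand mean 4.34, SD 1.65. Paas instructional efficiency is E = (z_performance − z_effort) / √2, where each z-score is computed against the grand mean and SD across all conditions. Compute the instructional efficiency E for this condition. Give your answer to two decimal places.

-0.73

z_performance = (78.0 − 71.4) / 12.0 = 6.6000 / 12.0 = 0.5500.
z_effort = (6.96 − 4.34) / 1.65 = 2.6200 / 1.65 = 1.5879.
z_P − z_E = 0.5500 − 1.5879 = -1.0379.
E = -1.0379 / √2 = -1.0379 / 1.41421 = -0.7339 ≈ -0.73.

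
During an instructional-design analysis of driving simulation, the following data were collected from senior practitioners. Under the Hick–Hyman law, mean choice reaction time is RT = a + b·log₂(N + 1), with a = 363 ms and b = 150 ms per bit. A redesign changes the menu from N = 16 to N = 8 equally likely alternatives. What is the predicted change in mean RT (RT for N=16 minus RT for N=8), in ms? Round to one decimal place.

137.6

RT(16) = 363 + 150·log₂(17) = 363 + 150·4.0875 = 976.1250 ms.
RT(8) = 363 + 150·log₂(9) = 363 + 150·3.1699 = 838.4850 ms.
Difference = 976.1250 − 838.4850 = 137.6400 ≈ 137.6 ms.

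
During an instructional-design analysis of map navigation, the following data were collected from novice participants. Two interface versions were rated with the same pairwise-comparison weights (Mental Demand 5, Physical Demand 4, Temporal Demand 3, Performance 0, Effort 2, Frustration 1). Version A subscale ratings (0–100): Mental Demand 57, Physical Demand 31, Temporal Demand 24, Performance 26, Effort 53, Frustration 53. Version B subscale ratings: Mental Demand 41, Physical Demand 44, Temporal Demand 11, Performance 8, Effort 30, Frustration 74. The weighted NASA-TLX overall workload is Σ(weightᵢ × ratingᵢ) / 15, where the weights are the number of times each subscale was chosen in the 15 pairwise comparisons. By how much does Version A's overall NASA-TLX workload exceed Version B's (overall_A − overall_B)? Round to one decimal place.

6.1

Version A weighted sum = 5·57 + 4·31 + 3·24 + 0·26 + 2·53 + 1·53 = 285 + 124 + 72 + 0 + 106 + 53 = 640; overall_A = 640/15 = 42.6667.
Version B weighted sum = 5·41 + 4·44 + 3·11 + 0·8 + 2·30 + 1·74 = 205 + 176 + 33 + 0 + 60 + 74 = 548; overall_B = 548/15 = 36.5333.
Difference = 42.6667 − 36.5333 = 6.1334 ≈ 6.1.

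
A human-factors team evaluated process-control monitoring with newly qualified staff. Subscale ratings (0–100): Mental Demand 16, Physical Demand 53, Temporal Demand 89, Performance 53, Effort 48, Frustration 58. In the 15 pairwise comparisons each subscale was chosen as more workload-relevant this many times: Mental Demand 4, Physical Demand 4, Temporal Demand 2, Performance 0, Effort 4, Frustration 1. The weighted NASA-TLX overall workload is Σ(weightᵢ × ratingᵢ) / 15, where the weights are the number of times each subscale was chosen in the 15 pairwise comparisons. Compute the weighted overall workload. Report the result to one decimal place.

46.9

The tallies are the weights (they sum to 15).
Weighted sum = 4·16 + 4·53 + 2·89 + 0·53 + 4·48 + 1·58
            = 64 + 212 + 178 + 0 + 192 + 58 = 704.
Overall workload = 704 / 15 = 46.9333 ≈ 46.9.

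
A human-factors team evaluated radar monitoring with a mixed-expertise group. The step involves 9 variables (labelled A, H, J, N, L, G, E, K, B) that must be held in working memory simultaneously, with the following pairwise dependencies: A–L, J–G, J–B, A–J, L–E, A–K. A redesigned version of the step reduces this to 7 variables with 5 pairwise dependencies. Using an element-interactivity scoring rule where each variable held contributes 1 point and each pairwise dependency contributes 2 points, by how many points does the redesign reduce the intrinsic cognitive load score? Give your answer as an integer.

4

Original: 9 × 1 + 6 × 2 = 9 + 12 = 21.
Redesigned: 7 × 1 + 5 × 2 = 7 + 10 = 17.
Reduction = 21 − 17 = 4.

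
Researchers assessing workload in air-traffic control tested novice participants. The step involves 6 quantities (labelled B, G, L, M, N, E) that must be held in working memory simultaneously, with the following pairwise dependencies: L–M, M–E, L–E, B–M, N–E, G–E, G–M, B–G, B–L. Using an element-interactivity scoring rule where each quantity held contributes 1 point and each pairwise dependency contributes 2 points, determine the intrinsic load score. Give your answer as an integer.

24

Count of quantities held simultaneously: 6.
Count of pairwise dependencies listed: 9.
Element contribution: 6 × 1 = 6.
Interaction contribution: 9 × 2 = 18.
Intrinsic load = 6 + 18 = 24.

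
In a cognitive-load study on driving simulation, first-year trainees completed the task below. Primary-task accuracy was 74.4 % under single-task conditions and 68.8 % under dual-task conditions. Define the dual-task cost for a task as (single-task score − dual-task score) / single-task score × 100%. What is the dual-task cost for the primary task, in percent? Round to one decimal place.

Cost = (74.4 − 68.8) / 74.4 × 100%
     = 5.6000 / 74.4 × 100% = 7.5269%.
≈ 7.5%.

7.5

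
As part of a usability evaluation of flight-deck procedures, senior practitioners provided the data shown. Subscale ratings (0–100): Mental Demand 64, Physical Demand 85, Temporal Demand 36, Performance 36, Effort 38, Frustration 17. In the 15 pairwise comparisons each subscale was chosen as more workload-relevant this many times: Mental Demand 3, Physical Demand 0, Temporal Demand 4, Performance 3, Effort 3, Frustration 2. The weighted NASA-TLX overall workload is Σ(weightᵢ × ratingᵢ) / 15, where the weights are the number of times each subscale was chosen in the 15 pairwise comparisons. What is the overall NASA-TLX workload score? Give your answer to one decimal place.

39.5

The tallies are the weights (they sum to 15).
Weighted sum = 3·64 + 0·85 + 4·36 + 3·36 + 3·38 + 2·17
            = 192 + 0 + 144 + 108 + 114 + 34 = 592.
Overall workload = 592 / 15 = 39.4667 ≈ 39.5.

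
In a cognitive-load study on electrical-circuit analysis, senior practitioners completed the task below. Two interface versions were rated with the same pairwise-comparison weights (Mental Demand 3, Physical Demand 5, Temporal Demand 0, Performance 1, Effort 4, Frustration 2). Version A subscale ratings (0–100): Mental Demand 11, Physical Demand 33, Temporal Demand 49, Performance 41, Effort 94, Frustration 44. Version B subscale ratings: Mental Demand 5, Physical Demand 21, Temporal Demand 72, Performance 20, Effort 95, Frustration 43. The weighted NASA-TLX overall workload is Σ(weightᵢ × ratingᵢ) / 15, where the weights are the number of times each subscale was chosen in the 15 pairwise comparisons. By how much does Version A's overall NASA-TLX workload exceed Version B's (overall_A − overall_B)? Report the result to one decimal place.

6.5

Version A weighted sum = 3·11 + 5·33 + 0·49 + 1·41 + 4·94 + 2·44 = 33 + 165 + 0 + 41 + 376 + 88 = 703; overall_A = 703/15 = 46.8667.
Version B weighted sum = 3·5 + 5·21 + 0·72 + 1·20 + 4·95 + 2·43 = 15 + 105 + 0 + 20 + 380 + 86 = 606; overall_B = 606/15 = 40.4000.
Difference = 46.8667 − 40.4000 = 6.4667 ≈ 6.5.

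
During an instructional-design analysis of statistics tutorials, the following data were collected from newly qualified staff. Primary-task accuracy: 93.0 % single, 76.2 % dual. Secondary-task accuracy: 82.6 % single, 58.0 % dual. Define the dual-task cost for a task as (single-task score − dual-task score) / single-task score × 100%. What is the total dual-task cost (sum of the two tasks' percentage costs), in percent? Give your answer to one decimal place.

Primary cost = (93.0 − 76.2) / 93.0 × 100% = 18.0645%.
Secondary cost = (82.6 − 58.0) / 82.6 × 100% = 29.7821%.
Total = 18.0645% + 29.7821% = 47.8466% ≈ 47.8%.

47.8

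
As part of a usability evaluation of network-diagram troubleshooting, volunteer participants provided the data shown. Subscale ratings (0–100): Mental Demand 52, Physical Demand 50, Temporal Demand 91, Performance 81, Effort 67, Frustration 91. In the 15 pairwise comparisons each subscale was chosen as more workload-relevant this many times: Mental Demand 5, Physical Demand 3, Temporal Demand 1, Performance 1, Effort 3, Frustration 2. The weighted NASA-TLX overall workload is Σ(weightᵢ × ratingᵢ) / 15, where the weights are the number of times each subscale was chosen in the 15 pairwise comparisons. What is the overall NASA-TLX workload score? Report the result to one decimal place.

The tallies are the weights (they sum to 15).
Weighted sum = 5·52 + 3·50 + 1·91 + 1·81 + 3·67 + 2·91
            = 260 + 150 + 91 + 81 + 201 + 182 = 965.
Overall workload = 965 / 15 = 64.3333 ≈ 64.3.

64.3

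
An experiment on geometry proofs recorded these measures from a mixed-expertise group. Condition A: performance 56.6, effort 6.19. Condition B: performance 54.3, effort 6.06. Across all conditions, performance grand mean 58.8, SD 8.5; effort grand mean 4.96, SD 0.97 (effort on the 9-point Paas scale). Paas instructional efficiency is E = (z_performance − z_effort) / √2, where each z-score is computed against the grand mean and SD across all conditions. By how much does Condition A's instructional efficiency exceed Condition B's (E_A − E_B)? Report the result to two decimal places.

0.10

Condition A: z_P = (56.6 − 58.8)/8.5 = -0.2588; z_E = (6.19 − 4.96)/0.97 = 1.2680; E_A = (-0.2588 − 1.2680)/√2 = -1.0796.
Condition B: z_P = (54.3 − 58.8)/8.5 = -0.5294; z_E = (6.06 − 4.96)/0.97 = 1.1340; E_B = (-0.5294 − 1.1340)/√2 = -1.1762.
E_A − E_B = -1.0796 − (-1.1762) = 0.0966 ≈ 0.10.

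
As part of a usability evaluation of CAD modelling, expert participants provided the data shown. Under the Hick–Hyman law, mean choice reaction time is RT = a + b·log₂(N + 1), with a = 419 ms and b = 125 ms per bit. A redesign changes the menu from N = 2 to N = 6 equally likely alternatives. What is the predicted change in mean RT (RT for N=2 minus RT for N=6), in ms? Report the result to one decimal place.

-152.8

RT(2) = 419 + 125·log₂(3) = 419 + 125·1.5850 = 617.1250 ms.
RT(6) = 419 + 125·log₂(7) = 419 + 125·2.8074 = 769.9250 ms.
Difference = 617.1250 − 769.9250 = -152.8000 ≈ -152.8 ms.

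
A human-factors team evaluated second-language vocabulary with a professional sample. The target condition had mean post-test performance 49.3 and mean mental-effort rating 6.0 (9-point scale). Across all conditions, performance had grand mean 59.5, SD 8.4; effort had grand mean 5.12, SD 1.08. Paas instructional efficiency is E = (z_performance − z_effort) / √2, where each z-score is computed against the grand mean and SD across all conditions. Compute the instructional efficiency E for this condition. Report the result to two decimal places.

z_performance = (49.3 − 59.5) / 8.4 = -10.2000 / 8.4 = -1.2143.
z_effort = (6.0 − 5.12) / 1.08 = 0.8800 / 1.08 = 0.8148.
z_P − z_E = -1.2143 − 0.8148 = -2.0291.
E = -2.0291 / √2 = -2.0291 / 1.41421 = -1.4348 ≈ -1.43.

-1.43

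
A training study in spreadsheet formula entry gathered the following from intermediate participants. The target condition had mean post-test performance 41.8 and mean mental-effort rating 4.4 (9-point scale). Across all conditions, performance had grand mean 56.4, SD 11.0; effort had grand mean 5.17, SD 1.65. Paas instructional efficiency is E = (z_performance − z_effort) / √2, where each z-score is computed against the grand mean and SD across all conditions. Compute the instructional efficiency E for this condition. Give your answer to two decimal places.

-0.61

z_performance = (41.8 − 56.4) / 11.0 = -14.6000 / 11.0 = -1.3273.
z_effort = (4.4 − 5.17) / 1.65 = -0.7700 / 1.65 = -0.4667.
z_P − z_E = -1.3273 − (-0.4667) = -0.8606.
E = -0.8606 / √2 = -0.8606 / 1.41421 = -0.6085 ≈ -0.61.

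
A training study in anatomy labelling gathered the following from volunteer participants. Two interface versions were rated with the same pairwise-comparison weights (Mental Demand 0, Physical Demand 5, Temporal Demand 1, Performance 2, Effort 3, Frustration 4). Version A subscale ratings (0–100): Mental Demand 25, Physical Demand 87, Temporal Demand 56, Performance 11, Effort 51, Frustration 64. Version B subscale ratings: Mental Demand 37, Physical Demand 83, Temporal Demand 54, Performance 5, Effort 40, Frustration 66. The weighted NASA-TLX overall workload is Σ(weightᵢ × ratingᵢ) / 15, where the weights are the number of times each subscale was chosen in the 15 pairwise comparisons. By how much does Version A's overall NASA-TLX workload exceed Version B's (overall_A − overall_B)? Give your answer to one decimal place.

3.9

Version A weighted sum = 0·25 + 5·87 + 1·56 + 2·11 + 3·51 + 4·64 = 0 + 435 + 56 + 22 + 153 + 256 = 922; overall_A = 922/15 = 61.4667.
Version B weighted sum = 0·37 + 5·83 + 1·54 + 2·5 + 3·40 + 4·66 = 0 + 415 + 54 + 10 + 120 + 264 = 863; overall_B = 863/15 = 57.5333.
Difference = 61.4667 − 57.5333 = 3.9334 ≈ 3.9.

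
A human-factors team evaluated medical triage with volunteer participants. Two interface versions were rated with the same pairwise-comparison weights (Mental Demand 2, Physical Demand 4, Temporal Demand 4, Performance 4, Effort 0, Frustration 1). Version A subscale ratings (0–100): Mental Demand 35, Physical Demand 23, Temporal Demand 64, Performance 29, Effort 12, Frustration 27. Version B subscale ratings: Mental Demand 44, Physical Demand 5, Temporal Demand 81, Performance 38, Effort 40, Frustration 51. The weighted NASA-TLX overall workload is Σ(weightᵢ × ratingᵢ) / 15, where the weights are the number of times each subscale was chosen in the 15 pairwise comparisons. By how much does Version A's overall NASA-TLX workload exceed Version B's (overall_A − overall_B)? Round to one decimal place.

Version A weighted sum = 2·35 + 4·23 + 4·64 + 4·29 + 0·12 + 1·27 = 70 + 92 + 256 + 116 + 0 + 27 = 561; overall_A = 561/15 = 37.4000.
Version B weighted sum = 2·44 + 4·5 + 4·81 + 4·38 + 0·40 + 1·51 = 88 + 20 + 324 + 152 + 0 + 51 = 635; overall_B = 635/15 = 42.3333.
Difference = 37.4000 − 42.3333 = -4.9333 ≈ -4.9.

-4.9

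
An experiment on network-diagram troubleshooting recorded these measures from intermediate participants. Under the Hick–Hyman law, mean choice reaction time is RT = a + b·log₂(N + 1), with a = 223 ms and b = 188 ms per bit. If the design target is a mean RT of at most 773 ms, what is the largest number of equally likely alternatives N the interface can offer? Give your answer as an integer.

Set 223 + 188·log₂(N + 1) ≤ 773.
log₂(N + 1) ≤ (773 − 223) / 188 = 2.9255.
N + 1 ≤ 2^2.9255 = 7.5974.
N ≤ 6.5974, so the largest integer N is 6.

6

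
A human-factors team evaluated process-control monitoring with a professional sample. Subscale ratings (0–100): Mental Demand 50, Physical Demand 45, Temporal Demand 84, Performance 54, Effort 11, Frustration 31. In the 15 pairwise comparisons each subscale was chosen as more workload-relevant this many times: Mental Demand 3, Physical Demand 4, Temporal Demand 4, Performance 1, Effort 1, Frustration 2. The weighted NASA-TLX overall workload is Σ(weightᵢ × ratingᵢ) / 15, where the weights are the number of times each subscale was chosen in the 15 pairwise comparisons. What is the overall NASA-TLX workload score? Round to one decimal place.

The tallies are the weights (they sum to 15).
Weighted sum = 3·50 + 4·45 + 4·84 + 1·54 + 1·11 + 2·31
            = 150 + 180 + 336 + 54 + 11 + 62 = 793.
Overall workload = 793 / 15 = 52.8667 ≈ 52.9.

52.9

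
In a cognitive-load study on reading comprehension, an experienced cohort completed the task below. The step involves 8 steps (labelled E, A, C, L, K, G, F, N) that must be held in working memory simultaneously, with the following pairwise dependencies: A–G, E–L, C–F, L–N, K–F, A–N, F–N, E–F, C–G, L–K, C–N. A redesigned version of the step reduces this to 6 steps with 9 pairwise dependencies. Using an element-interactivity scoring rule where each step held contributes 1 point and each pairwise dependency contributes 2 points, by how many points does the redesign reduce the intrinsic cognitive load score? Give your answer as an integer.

Original: 8 × 1 + 11 × 2 = 8 + 22 = 30.
Redesigned: 6 × 1 + 9 × 2 = 6 + 18 = 24.
Reduction = 30 − 24 = 6.

6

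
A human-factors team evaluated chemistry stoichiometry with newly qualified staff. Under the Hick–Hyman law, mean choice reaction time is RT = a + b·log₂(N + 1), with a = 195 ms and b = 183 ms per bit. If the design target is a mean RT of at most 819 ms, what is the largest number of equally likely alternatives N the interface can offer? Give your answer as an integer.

Set 195 + 183·log₂(N + 1) ≤ 819.
log₂(N + 1) ≤ (819 − 195) / 183 = 3.4098.
N + 1 ≤ 2^3.4098 = 10.6280.
N ≤ 9.6280, so the largest integer N is 9.

9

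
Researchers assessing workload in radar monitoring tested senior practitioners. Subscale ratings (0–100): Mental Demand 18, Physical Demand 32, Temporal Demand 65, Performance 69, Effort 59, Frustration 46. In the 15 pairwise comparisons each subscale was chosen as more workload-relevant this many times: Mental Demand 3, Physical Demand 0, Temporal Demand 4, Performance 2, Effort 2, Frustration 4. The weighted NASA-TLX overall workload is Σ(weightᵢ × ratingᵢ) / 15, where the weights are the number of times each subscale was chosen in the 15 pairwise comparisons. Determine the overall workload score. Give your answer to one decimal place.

50.3

The tallies are the weights (they sum to 15).
Weighted sum = 3·18 + 0·32 + 4·65 + 2·69 + 2·59 + 4·46
            = 54 + 0 + 260 + 138 + 118 + 184 = 754.
Overall workload = 754 / 15 = 50.2667 ≈ 50.3.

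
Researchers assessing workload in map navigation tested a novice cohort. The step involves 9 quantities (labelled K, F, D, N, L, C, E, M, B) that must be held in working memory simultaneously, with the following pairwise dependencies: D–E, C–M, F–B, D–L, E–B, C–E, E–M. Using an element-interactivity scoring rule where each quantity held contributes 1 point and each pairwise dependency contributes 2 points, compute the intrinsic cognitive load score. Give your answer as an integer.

23

Count of quantities held simultaneously: 9.
Count of pairwise dependencies listed: 7.
Element contribution: 9 × 1 = 9.
Interaction contribution: 7 × 2 = 14.
Intrinsic load = 9 + 14 = 23.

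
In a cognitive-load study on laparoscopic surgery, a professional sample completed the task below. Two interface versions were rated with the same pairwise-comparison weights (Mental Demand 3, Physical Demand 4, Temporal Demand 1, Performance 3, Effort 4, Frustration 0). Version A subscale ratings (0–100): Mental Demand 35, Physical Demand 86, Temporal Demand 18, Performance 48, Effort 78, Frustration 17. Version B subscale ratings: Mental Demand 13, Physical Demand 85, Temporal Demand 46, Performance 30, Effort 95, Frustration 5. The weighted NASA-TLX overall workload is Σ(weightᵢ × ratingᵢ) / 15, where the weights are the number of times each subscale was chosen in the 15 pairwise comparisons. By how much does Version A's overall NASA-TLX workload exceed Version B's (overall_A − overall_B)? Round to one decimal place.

Version A weighted sum = 3·35 + 4·86 + 1·18 + 3·48 + 4·78 + 0·17 = 105 + 344 + 18 + 144 + 312 + 0 = 923; overall_A = 923/15 = 61.5333.
Version B weighted sum = 3·13 + 4·85 + 1·46 + 3·30 + 4·95 + 0·5 = 39 + 340 + 46 + 90 + 380 + 0 = 895; overall_B = 895/15 = 59.6667.
Difference = 61.5333 − 59.6667 = 1.8666 ≈ 1.9.

1.9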